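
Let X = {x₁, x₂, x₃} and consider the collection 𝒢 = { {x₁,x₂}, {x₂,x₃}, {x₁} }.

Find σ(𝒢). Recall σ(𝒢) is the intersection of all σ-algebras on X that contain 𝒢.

|σ(𝒢)| = 8.  σ(𝒢) = { ∅, {x₁}, {x₂}, {x₃}, {x₁,x₂}, {x₁,x₃}, {x₂,x₃}, X }

Trace:
Seed the family with 𝒢 together with ∅ and X: { ∅, {x₁}, {x₁,x₂}, {x₂,x₃}, X }.
Round 1 adds 1:
  {x₃}  = complement {x₁,x₂}
  (now 6)
Round 2. New:
  {x₁,x₃}  = {x₃} ∪ {x₁}
  (now 7)
Round 3 (1 new):
  {x₂}  = complement {x₁,x₃}
  (now 8)
After Round 4 the family is unchanged; done.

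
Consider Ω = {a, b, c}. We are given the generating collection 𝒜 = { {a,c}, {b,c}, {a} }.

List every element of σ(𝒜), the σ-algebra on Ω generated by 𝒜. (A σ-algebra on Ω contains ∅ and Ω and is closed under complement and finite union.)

Seed the family with 𝒜 together with ∅ and Ω: { {}, {a}, {a,c}, {b,c}, Ω }.
Step 1: +1 →
  {b}  = complement {a,c}
  — 6 sets.
Step 2 adds 1:
  {a,b}  = {b} ∪ {a}
  — 7 sets.
Step 3: 1 new —
  {c}  = complement {a,b}
  — 8 sets.
Step 4: stable.

Therefore σ(𝒜) = { {}, {a}, {b}, {c}, {a,b}, {a,c}, {b,c}, Ω } (|σ(𝒜)| = 8).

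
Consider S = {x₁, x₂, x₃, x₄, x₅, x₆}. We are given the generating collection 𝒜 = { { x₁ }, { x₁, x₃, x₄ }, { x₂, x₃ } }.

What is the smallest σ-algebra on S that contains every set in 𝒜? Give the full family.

σ(𝒜) (32 sets): { {  }, { x₁ }, { x₂ }, { x₃ }, { x₄ }, { x₁, x₂ }, { x₁, x₃ }, { x₁, x₄ }, { x₂, x₃ }, { x₂, x₄ }, { x₃, x₄ }, { x₅, x₆ }, { x₁, x₂, x₃ }, { x₁, x₂, x₄ }, { x₁, x₃, x₄ }, { x₁, x₅, x₆ }, { x₂, x₃, x₄ }, { x₂, x₅, x₆ }, { x₃, x₅, x₆ }, { x₄, x₅, x₆ }, { x₁, x₂, x₃, x₄ }, { x₁, x₂, x₅, x₆ }, { x₁, x₃, x₅, x₆ }, { x₁, x₄, x₅, x₆ }, { x₂, x₃, x₅, x₆ }, { x₂, x₄, x₅, x₆ }, { x₃, x₄, x₅, x₆ }, { x₁, x₂, x₃, x₅, x₆ }, { x₁, x₂, x₄, x₅, x₆ }, { x₁, x₃, x₄, x₅, x₆ }, { x₂, x₃, x₄, x₅, x₆ }, S }

Working:
Begin from { {  }, { x₁ }, { x₂, x₃ }, { x₁, x₃, x₄ }, S } (that is, 𝒜 plus ∅ and S).
Pass 1 (5 new):
  { x₁, x₂, x₃ }  = { x₂, x₃ } ∪ { x₁ }
  { x₂, x₅, x₆ }  = ᶜ of { x₁, x₃, x₄ }
  { x₁, x₂, x₃, x₄ }  = { x₁, x₃, x₄ } ∪ { x₂, x₃ }
  { x₁, x₄, x₅, x₆ }  = ᶜ of { x₂, x₃ }
  { x₂, x₃, x₄, x₅, x₆ }  = ᶜ of { x₁ }
  [10 total]
Pass 2. New:
  { x₅, x₆ }  = ᶜ of { x₁, x₂, x₃, x₄ }
  { x₄, x₅, x₆ }  = ᶜ of { x₁, x₂, x₃ }
  { x₁, x₂, x₅, x₆ }  = { x₂, x₅, x₆ } ∪ { x₁ }
  { x₂, x₃, x₅, x₆ }  = { x₂, x₅, x₆ } ∪ { x₂, x₃ }
  { x₁, x₂, x₃, x₅, x₆ }  = { x₁, x₂, x₃ } ∪ { x₂, x₅, x₆ }
  { x₁, x₂, x₄, x₅, x₆ }  = { x₁, x₄, x₅, x₆ } ∪ { x₂, x₅, x₆ }
  { x₁, x₃, x₄, x₅, x₆ }  = { x₁, x₄, x₅, x₆ } ∪ { x₁, x₃, x₄ }
  [17 total]
Pass 3: 7 new —
  { x₂ }  = ᶜ of { x₁, x₃, x₄, x₅, x₆ }
  { x₃ }  = ᶜ of { x₁, x₂, x₄, x₅, x₆ }
  { x₄ }  = ᶜ of { x₁, x₂, x₃, x₅, x₆ }
  { x₁, x₄ }  = ᶜ of { x₂, x₃, x₅, x₆ }
  { x₃, x₄ }  = ᶜ of { x₁, x₂, x₅, x₆ }
  { x₁, x₅, x₆ }  = { x₅, x₆ } ∪ { x₁ }
  { x₂, x₄, x₅, x₆ }  = { x₂, x₅, x₆ } ∪ { x₄, x₅, x₆ }
  [24 total]
Pass 4: +8 →
  { x₁, x₂ }  = { x₁ } ∪ { x₂ }
  { x₁, x₃ }  = ᶜ of { x₂, x₄, x₅, x₆ }
  { x₂, x₄ }  = { x₂ } ∪ { x₄ }
  { x₁, x₂, x₄ }  = { x₂ } ∪ { x₁, x₄ }
  { x₂, x₃, x₄ }  = ᶜ of { x₁, x₅, x₆ }
  { x₃, x₅, x₆ }  = { x₅, x₆ } ∪ { x₃ }
  { x₁, x₃, x₅, x₆ }  = { x₃ } ∪ { x₁, x₅, x₆ }
  { x₃, x₄, x₅, x₆ }  = { x₃, x₄ } ∪ { x₅, x₆ }
  [32 total]
Pass 5: already closed under ᶜ and ∪.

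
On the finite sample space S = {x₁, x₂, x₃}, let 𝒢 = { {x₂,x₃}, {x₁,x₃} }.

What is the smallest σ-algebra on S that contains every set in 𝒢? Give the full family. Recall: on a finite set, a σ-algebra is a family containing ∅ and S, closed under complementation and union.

σ(𝒢) = { ∅, {x₁}, {x₂}, {x₃}, {x₁,x₂}, {x₁,x₃}, {x₂,x₃}, S }

Derivation:
Take S₀ = 𝒢 ∪ {∅, S} = { ∅, {x₁,x₃}, {x₂,x₃}, S }.
Iteration 1. New:
  {x₁}  = S∖{x₂,x₃}
  {x₂}  = S∖{x₁,x₃}
  [6 total]
Iteration 2 (1 new):
  {x₁,x₂}  = {x₂} ∪ {x₁}
  [7 total]
Iteration 3. New:
  {x₃}  = S∖{x₁,x₂}
  [8 total]
Iteration 4: no new sets; the family is a σ-algebra.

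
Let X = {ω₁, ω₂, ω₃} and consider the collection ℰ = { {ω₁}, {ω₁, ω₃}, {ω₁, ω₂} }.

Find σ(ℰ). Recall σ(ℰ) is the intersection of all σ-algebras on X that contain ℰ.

σ(ℰ) = { {}, {ω₁}, {ω₂}, {ω₃}, {ω₁, ω₂}, {ω₁, ω₃}, {ω₂, ω₃}, X }

Derivation:
Begin from { {}, {ω₁}, {ω₁, ω₂}, {ω₁, ω₃}, X } (that is, ℰ plus ∅ and X).
Step 1: +3 →
  {ω₂}  = {ω₁, ω₃}ᶜ
  {ω₃}  = {ω₁, ω₂}ᶜ
  {ω₂, ω₃}  = {ω₁}ᶜ
  — 8 sets.
Step 2 adds nothing — fixpoint reached.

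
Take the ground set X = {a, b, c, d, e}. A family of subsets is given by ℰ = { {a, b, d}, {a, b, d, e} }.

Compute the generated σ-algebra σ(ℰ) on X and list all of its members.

σ(ℰ) = { {}, {c}, {e}, {c, e}, {a, b, d}, {a, b, c, d}, {a, b, d, e}, X }

Check:
Initial family (4 sets): { {}, {a, b, d}, {a, b, d, e}, X }.
Pass 1: 2 new —
  {c}  = {a, b, d, e}ᶜ
  {c, e}  = {a, b, d}ᶜ
Pass 2. New:
  {a, b, c, d}  = {c} ∪ {a, b, d}
Pass 3 (1 new):
  {e}  = {a, b, c, d}ᶜ
Pass 4 adds nothing — fixpoint reached.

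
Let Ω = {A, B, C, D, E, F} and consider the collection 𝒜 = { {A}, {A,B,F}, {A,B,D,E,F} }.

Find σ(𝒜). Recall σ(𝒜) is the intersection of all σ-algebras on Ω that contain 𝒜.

σ(𝒜) = { ∅, {A}, {C}, {A,C}, {B,F}, {D,E}, {A,B,F}, {A,D,E}, {B,C,F}, {C,D,E}, {A,B,C,F}, {A,C,D,E}, {B,D,E,F}, {A,B,D,E,F}, {B,C,D,E,F}, Ω }

Derivation:
Begin from { ∅, {A}, {A,B,F}, {A,B,D,E,F}, Ω } (that is, 𝒜 plus ∅ and Ω).
Round 1 (3 new):
  {C}  = {A,B,D,E,F}ᶜ
  {C,D,E}  = {A,B,F}ᶜ
  {B,C,D,E,F}  = {A}ᶜ
  (now 8)
Round 2: 3 new —
  {A,C}  = {C} ∪ {A}
  {A,B,C,F}  = {C} ∪ {A,B,F}
  {A,C,D,E}  = {C,D,E} ∪ {A}
  (now 11)
Round 3 (3 new):
  {B,F}  = {A,C,D,E}ᶜ
  {D,E}  = {A,B,C,F}ᶜ
  {B,D,E,F}  = {A,C}ᶜ
  (now 14)
Round 4 (2 new):
  {A,D,E}  = {D,E} ∪ {A}
  {B,C,F}  = {C} ∪ {B,F}
  (now 16)
Round 5: stable.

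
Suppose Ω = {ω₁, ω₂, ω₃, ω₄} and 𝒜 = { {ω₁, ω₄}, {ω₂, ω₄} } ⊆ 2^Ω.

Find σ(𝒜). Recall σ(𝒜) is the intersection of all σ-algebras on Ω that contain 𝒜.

Seed the family with 𝒜 together with ∅ and Ω: { {}, {ω₁, ω₄}, {ω₂, ω₄}, Ω }.
Iteration 1 (3 new):
  {ω₁, ω₃}  = {ω₂, ω₄}ᶜ
  {ω₂, ω₃}  = {ω₁, ω₄}ᶜ
  {ω₁, ω₂, ω₄}  = {ω₂, ω₄} ∪ {ω₁, ω₄}
Iteration 2 (4 new):
  {ω₃}  = {ω₁, ω₂, ω₄}ᶜ
  {ω₁, ω₂, ω₃}  = {ω₂, ω₃} ∪ {ω₁, ω₃}
  {ω₁, ω₃, ω₄}  = {ω₁, ω₄} ∪ {ω₁, ω₃}
  {ω₂, ω₃, ω₄}  = {ω₂, ω₃} ∪ {ω₂, ω₄}
Iteration 3 adds 3:
  {ω₁}  = {ω₂, ω₃, ω₄}ᶜ
  {ω₂}  = {ω₁, ω₃, ω₄}ᶜ
  {ω₄}  = {ω₁, ω₂, ω₃}ᶜ
Iteration 4 adds 2:
  {ω₁, ω₂}  = {ω₂} ∪ {ω₁}
  {ω₃, ω₄}  = {ω₃} ∪ {ω₄}
Iteration 5: stable.

Therefore σ(𝒜) = { {}, {ω₁}, {ω₂}, {ω₃}, {ω₄}, {ω₁, ω₂}, {ω₁, ω₃}, {ω₁, ω₄}, {ω₂, ω₃}, {ω₂, ω₄}, {ω₃, ω₄}, {ω₁, ω₂, ω₃}, {ω₁, ω₂, ω₄}, {ω₁, ω₃, ω₄}, {ω₂, ω₃, ω₄}, Ω } (|σ(𝒜)| = 16).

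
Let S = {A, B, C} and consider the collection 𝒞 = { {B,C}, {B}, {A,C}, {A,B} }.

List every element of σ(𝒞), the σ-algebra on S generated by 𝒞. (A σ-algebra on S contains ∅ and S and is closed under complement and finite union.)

σ(𝒞) (8 sets): { {}, {A}, {B}, {C}, {A,B}, {A,C}, {B,C}, S }

Check:
Seed the family with 𝒞 together with ∅ and S: { {}, {B}, {A,B}, {A,C}, {B,C}, S }.
Iteration 1. New:
  {A}  = S∖{B,C}
  {C}  = S∖{A,B}
  — 8 sets.
Iteration 2: closed — nothing new.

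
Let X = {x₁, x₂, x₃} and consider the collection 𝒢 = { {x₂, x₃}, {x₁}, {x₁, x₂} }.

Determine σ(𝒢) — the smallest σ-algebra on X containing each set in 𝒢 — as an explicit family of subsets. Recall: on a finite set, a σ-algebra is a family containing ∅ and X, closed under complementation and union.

Take S₀ = 𝒢 ∪ {∅, X} = { {}, {x₁}, {x₁, x₂}, {x₂, x₃}, X }.
Step 1: +1 →
  {x₃}  = {x₁, x₂}ᶜ
  [6 total]
Step 2 (1 new):
  {x₁, x₃}  = {x₃} ∪ {x₁}
  [7 total]
Step 3 adds 1:
  {x₂}  = {x₁, x₃}ᶜ
  [8 total]
Step 4: already closed under ᶜ and ∪.

Therefore σ(𝒢) = { {}, {x₁}, {x₂}, {x₃}, {x₁, x₂}, {x₁, x₃}, {x₂, x₃}, X } (|σ(𝒢)| = 8).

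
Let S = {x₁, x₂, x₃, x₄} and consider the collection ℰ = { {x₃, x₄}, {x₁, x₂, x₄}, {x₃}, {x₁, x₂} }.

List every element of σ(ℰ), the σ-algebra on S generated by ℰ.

σ(ℰ) (8 sets): { ∅, {x₃}, {x₄}, {x₁, x₂}, {x₃, x₄}, {x₁, x₂, x₃}, {x₁, x₂, x₄}, S }

Derivation:
Initial family (6 sets): { ∅, {x₃}, {x₁, x₂}, {x₃, x₄}, {x₁, x₂, x₄}, S }.
Iteration 1 (1 new):
  {x₁, x₂, x₃}  = {x₃} ∪ {x₁, x₂}
  (now 7)
Iteration 2: +1 →
  {x₄}  = ᶜ of {x₁, x₂, x₃}
  (now 8)
After Iteration 3 the family is unchanged; done.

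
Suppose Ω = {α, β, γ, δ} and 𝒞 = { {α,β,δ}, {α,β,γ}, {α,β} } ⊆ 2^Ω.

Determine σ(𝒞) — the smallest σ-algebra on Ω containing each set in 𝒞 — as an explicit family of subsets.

Begin from { {}, {α,β}, {α,β,γ}, {α,β,δ}, Ω } (that is, 𝒞 plus ∅ and Ω).
Step 1 adds 3:
  {γ}  = ᶜ of {α,β,δ}
  {δ}  = ᶜ of {α,β,γ}
  {γ,δ}  = ᶜ of {α,β}
Step 2: no new sets; the family is a σ-algebra.

Hence σ(𝒞) has 8 members: { {}, {γ}, {δ}, {α,β}, {γ,δ}, {α,β,γ}, {α,β,δ}, Ω }.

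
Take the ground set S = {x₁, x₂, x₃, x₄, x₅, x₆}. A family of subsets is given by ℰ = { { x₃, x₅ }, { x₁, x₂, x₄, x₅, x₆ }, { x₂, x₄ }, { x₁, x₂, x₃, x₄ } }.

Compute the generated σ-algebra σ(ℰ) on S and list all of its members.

Initial family (6 sets): { ∅, { x₂, x₄ }, { x₃, x₅ }, { x₁, x₂, x₃, x₄ }, { x₁, x₂, x₄, x₅, x₆ }, S }.
Round 1 adds 6:
  { x₃ }  = complement { x₁, x₂, x₄, x₅, x₆ }
  { x₅, x₆ }  = complement { x₁, x₂, x₃, x₄ }
  { x₁, x₂, x₄, x₆ }  = complement { x₃, x₅ }
  { x₁, x₃, x₅, x₆ }  = complement { x₂, x₄ }
  { x₂, x₃, x₄, x₅ }  = { x₃, x₅ } ∪ { x₂, x₄ }
  { x₁, x₂, x₃, x₄, x₅ }  = { x₃, x₅ } ∪ { x₁, x₂, x₃, x₄ }
  [12 total]
Round 2: +7 →
  { x₆ }  = complement { x₁, x₂, x₃, x₄, x₅ }
  { x₁, x₆ }  = complement { x₂, x₃, x₄, x₅ }
  { x₂, x₃, x₄ }  = { x₃ } ∪ { x₂, x₄ }
  { x₃, x₅, x₆ }  = { x₅, x₆ } ∪ { x₃ }
  { x₂, x₄, x₅, x₆ }  = { x₅, x₆ } ∪ { x₂, x₄ }
  { x₁, x₂, x₃, x₄, x₆ }  = { x₁, x₂, x₄, x₆ } ∪ { x₃ }
  { x₂, x₃, x₄, x₅, x₆ }  = { x₅, x₆ } ∪ { x₂, x₃, x₄, x₅ }
  [19 total]
Round 3 adds 9:
  { x₁ }  = complement { x₂, x₃, x₄, x₅, x₆ }
  { x₅ }  = complement { x₁, x₂, x₃, x₄, x₆ }
  { x₁, x₃ }  = complement { x₂, x₄, x₅, x₆ }
  { x₃, x₆ }  = { x₆ } ∪ { x₃ }
  { x₁, x₂, x₄ }  = complement { x₃, x₅, x₆ }
  { x₁, x₃, x₆ }  = { x₁, x₆ } ∪ { x₃ }
  { x₁, x₅, x₆ }  = complement { x₂, x₃, x₄ }
  { x₂, x₄, x₆ }  = { x₂, x₄ } ∪ { x₆ }
  { x₂, x₃, x₄, x₆ }  = { x₂, x₃, x₄ } ∪ { x₆ }
  [28 total]
Round 4: 4 new —
  { x₁, x₅ }  = complement { x₂, x₃, x₄, x₆ }
  { x₁, x₃, x₅ }  = complement { x₂, x₄, x₆ }
  { x₂, x₄, x₅ }  = complement { x₁, x₃, x₆ }
  { x₁, x₂, x₄, x₅ }  = complement { x₃, x₆ }
  [32 total]
Round 5: closed — nothing new.

|σ(ℰ)| = 32.  σ(ℰ) = { ∅, { x₁ }, { x₃ }, { x₅ }, { x₆ }, { x₁, x₃ }, { x₁, x₅ }, { x₁, x₆ }, { x₂, x₄ }, { x₃, x₅ }, { x₃, x₆ }, { x₅, x₆ }, { x₁, x₂, x₄ }, { x₁, x₃, x₅ }, { x₁, x₃, x₆ }, { x₁, x₅, x₆ }, { x₂, x₃, x₄ }, { x₂, x₄, x₅ }, { x₂, x₄, x₆ }, { x₃, x₅, x₆ }, { x₁, x₂, x₃, x₄ }, { x₁, x₂, x₄, x₅ }, { x₁, x₂, x₄, x₆ }, { x₁, x₃, x₅, x₆ }, { x₂, x₃, x₄, x₅ }, { x₂, x₃, x₄, x₆ }, { x₂, x₄, x₅, x₆ }, { x₁, x₂, x₃, x₄, x₅ }, { x₁, x₂, x₃, x₄, x₆ }, { x₁, x₂, x₄, x₅, x₆ }, { x₂, x₃, x₄, x₅, x₆ }, S }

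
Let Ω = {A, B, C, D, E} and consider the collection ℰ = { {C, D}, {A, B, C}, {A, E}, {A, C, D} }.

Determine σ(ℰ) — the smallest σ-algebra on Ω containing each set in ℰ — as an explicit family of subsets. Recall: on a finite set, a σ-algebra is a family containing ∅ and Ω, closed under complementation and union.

σ(ℰ) (32 sets): { ∅, {A}, {B}, {C}, {D}, {E}, {A, B}, {A, C}, {A, D}, {A, E}, {B, C}, {B, D}, {B, E}, {C, D}, {C, E}, {D, E}, {A, B, C}, {A, B, D}, {A, B, E}, {A, C, D}, {A, C, E}, {A, D, E}, {B, C, D}, {B, C, E}, {B, D, E}, {C, D, E}, {A, B, C, D}, {A, B, C, E}, {A, B, D, E}, {A, C, D, E}, {B, C, D, E}, Ω }

Derivation:
Seed the family with ℰ together with ∅ and Ω: { ∅, {A, E}, {C, D}, {A, B, C}, {A, C, D}, Ω }.
Pass 1: 7 new —
  {B, E}  = {A, C, D}ᶜ
  {D, E}  = {A, B, C}ᶜ
  {A, B, E}  = {C, D}ᶜ
  {B, C, D}  = {A, E}ᶜ
  {A, B, C, D}  = {C, D} ∪ {A, B, C}
  {A, B, C, E}  = {A, B, C} ∪ {A, E}
  {A, C, D, E}  = {C, D} ∪ {A, E}
  |family| = 13
Pass 2 adds 8:
  {B}  = {A, C, D, E}ᶜ
  {D}  = {A, B, C, E}ᶜ
  {E}  = {A, B, C, D}ᶜ
  {A, D, E}  = {D, E} ∪ {A, E}
  {B, D, E}  = {B, E} ∪ {D, E}
  {C, D, E}  = {C, D} ∪ {D, E}
  {A, B, D, E}  = {D, E} ∪ {A, B, E}
  {B, C, D, E}  = {B, E} ∪ {C, D}
  |family| = 21
Pass 3: 6 new —
  {A}  = {B, C, D, E}ᶜ
  {C}  = {A, B, D, E}ᶜ
  {A, B}  = {C, D, E}ᶜ
  {A, C}  = {B, D, E}ᶜ
  {B, C}  = {A, D, E}ᶜ
  {B, D}  = {B} ∪ {D}
  |family| = 27
Pass 4 adds 5:
  {A, D}  = {D} ∪ {A}
  {C, E}  = {E} ∪ {C}
  {A, B, D}  = {A, B} ∪ {D}
  {A, C, E}  = {B, D}ᶜ
  {B, C, E}  = {B, E} ∪ {C}
  |family| = 32
Pass 5: already closed under ᶜ and ∪.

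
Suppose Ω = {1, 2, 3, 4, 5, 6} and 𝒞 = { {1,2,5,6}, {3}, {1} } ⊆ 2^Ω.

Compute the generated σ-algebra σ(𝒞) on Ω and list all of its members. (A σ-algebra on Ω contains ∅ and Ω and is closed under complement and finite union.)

Answer: σ(𝒞) = { {}, {1}, {3}, {4}, {1,3}, {1,4}, {3,4}, {1,3,4}, {2,5,6}, {1,2,5,6}, {2,3,5,6}, {2,4,5,6}, {1,2,3,5,6}, {1,2,4,5,6}, {2,3,4,5,6}, Ω }

Working:
Initial family (5 sets): { {}, {1}, {3}, {1,2,5,6}, Ω }.
Iteration 1 (5 new):
  {1,3}  = {3} ∪ {1}
  {3,4}  = {1,2,5,6}ᶜ
  {1,2,3,5,6}  = {3} ∪ {1,2,5,6}
  {1,2,4,5,6}  = {3}ᶜ
  {2,3,4,5,6}  = {1}ᶜ
  |family| = 10
Iteration 2: 3 new —
  {4}  = {1,2,3,5,6}ᶜ
  {1,3,4}  = {3,4} ∪ {1,3}
  {2,4,5,6}  = {1,3}ᶜ
  |family| = 13
Iteration 3 (2 new):
  {1,4}  = {1} ∪ {4}
  {2,5,6}  = {1,3,4}ᶜ
  |family| = 15
Iteration 4: +1 →
  {2,3,5,6}  = {1,4}ᶜ
  |family| = 16
Iteration 5: already closed under ᶜ and ∪.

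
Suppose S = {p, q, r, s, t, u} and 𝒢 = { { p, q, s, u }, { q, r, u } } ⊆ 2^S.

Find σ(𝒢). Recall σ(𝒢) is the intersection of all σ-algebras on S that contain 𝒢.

Start: 𝒢 ∪ {∅, S} = { {  }, { q, r, u }, { p, q, s, u }, S }.
Step 1 adds 3:
  { r, t }  = { p, q, s, u }ᶜ
  { p, s, t }  = { q, r, u }ᶜ
  { p, q, r, s, u }  = { q, r, u } ∪ { p, q, s, u }
Step 2: 4 new —
  { t }  = { p, q, r, s, u }ᶜ
  { p, r, s, t }  = { p, s, t } ∪ { r, t }
  { q, r, t, u }  = { q, r, u } ∪ { r, t }
  { p, q, s, t, u }  = { p, s, t } ∪ { p, q, s, u }
Step 3: 3 new —
  { r }  = { p, q, s, t, u }ᶜ
  { p, s }  = { q, r, t, u }ᶜ
  { q, u }  = { p, r, s, t }ᶜ
Step 4 adds 2:
  { p, r, s }  = { r } ∪ { p, s }
  { q, t, u }  = { q, u } ∪ { t }
After Step 5 the family is unchanged; done.

σ(𝒢) = { {  }, { r }, { t }, { p, s }, { q, u }, { r, t }, { p, r, s }, { p, s, t }, { q, r, u }, { q, t, u }, { p, q, s, u }, { p, r, s, t }, { q, r, t, u }, { p, q, r, s, u }, { p, q, s, t, u }, S }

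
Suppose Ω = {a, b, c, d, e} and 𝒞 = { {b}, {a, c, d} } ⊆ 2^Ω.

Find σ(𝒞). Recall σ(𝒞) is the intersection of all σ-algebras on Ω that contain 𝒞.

Start: 𝒞 ∪ {∅, Ω} = { {}, {b}, {a, c, d}, Ω }.
Iteration 1 (3 new):
  {b, e}  = complement {a, c, d}
  {a, b, c, d}  = {b} ∪ {a, c, d}
  {a, c, d, e}  = complement {b}
Iteration 2. New:
  {e}  = complement {a, b, c, d}
Iteration 3: closed — nothing new.

σ(𝒞) = { {}, {b}, {e}, {b, e}, {a, c, d}, {a, b, c, d}, {a, c, d, e}, Ω }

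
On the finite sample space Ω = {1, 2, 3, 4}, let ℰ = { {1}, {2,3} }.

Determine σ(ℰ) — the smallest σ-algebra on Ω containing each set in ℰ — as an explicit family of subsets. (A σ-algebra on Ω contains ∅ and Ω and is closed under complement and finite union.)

σ(ℰ) = { {}, {1}, {4}, {1,4}, {2,3}, {1,2,3}, {2,3,4}, Ω }

Derivation:
Initial family (4 sets): { {}, {1}, {2,3}, Ω }.
Pass 1 adds 3:
  {1,4}  = complement {2,3}
  {1,2,3}  = {2,3} ∪ {1}
  {2,3,4}  = complement {1}
  [7 total]
Pass 2 adds 1:
  {4}  = complement {1,2,3}
  [8 total]
Pass 3: stable.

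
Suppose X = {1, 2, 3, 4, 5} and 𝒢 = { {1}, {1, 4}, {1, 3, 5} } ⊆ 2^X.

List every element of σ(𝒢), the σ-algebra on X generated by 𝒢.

Answer: σ(𝒢) = { {}, {1}, {2}, {4}, {1, 2}, {1, 4}, {2, 4}, {3, 5}, {1, 2, 4}, {1, 3, 5}, {2, 3, 5}, {3, 4, 5}, {1, 2, 3, 5}, {1, 3, 4, 5}, {2, 3, 4, 5}, X }

Working:
Start: 𝒢 ∪ {∅, X} = { {}, {1}, {1, 4}, {1, 3, 5}, X }.
Round 1: 4 new —
  {2, 4}  = ᶜ of {1, 3, 5}
  {2, 3, 5}  = ᶜ of {1, 4}
  {1, 3, 4, 5}  = {1, 4} ∪ {1, 3, 5}
  {2, 3, 4, 5}  = ᶜ of {1}
  |family| = 9
Round 2: +3 →
  {2}  = ᶜ of {1, 3, 4, 5}
  {1, 2, 4}  = {1, 4} ∪ {2, 4}
  {1, 2, 3, 5}  = {1, 3, 5} ∪ {2, 3, 5}
  |family| = 12
Round 3. New:
  {4}  = ᶜ of {1, 2, 3, 5}
  {1, 2}  = {2} ∪ {1}
  {3, 5}  = ᶜ of {1, 2, 4}
  |family| = 15
Round 4 adds 1:
  {3, 4, 5}  = ᶜ of {1, 2}
  |family| = 16
Round 5: closed — nothing new.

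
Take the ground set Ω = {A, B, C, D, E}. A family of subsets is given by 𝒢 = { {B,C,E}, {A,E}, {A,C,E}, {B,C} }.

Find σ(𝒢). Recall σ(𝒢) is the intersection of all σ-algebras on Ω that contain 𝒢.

Initial family (6 sets): { ∅, {A,E}, {B,C}, {A,C,E}, {B,C,E}, Ω }.
Step 1: 5 new —
  {A,D}  = complement {B,C,E}
  {B,D}  = complement {A,C,E}
  {A,D,E}  = complement {B,C}
  {B,C,D}  = complement {A,E}
  {A,B,C,E}  = {B,C,E} ∪ {A,E}
  — 11 sets.
Step 2 adds 6:
  {D}  = complement {A,B,C,E}
  {A,B,D}  = {A,D} ∪ {B,D}
  {A,B,C,D}  = {B,C,D} ∪ {A,D}
  {A,B,D,E}  = {A,D,E} ∪ {B,D}
  {A,C,D,E}  = {A,D,E} ∪ {A,C,E}
  {B,C,D,E}  = {B,C,D} ∪ {B,C,E}
  — 17 sets.
Step 3 adds 5:
  {A}  = complement {B,C,D,E}
  {B}  = complement {A,C,D,E}
  {C}  = complement {A,B,D,E}
  {E}  = complement {A,B,C,D}
  {C,E}  = complement {A,B,D}
  — 22 sets.
Step 4 adds 10:
  {A,B}  = {B} ∪ {A}
  {A,C}  = {C} ∪ {A}
  {B,E}  = {B} ∪ {E}
  {C,D}  = {C} ∪ {D}
  {D,E}  = {E} ∪ {D}
  {A,B,C}  = {B,C} ∪ {A}
  {A,B,E}  = {B} ∪ {A,E}
  {A,C,D}  = {C} ∪ {A,D}
  {B,D,E}  = {E} ∪ {B,D}
  {C,D,E}  = {D} ∪ {C,E}
  — 32 sets.
Step 5: closed — nothing new.

σ(𝒢) = { ∅, {A}, {B}, {C}, {D}, {E}, {A,B}, {A,C}, {A,D}, {A,E}, {B,C}, {B,D}, {B,E}, {C,D}, {C,E}, {D,E}, {A,B,C}, {A,B,D}, {A,B,E}, {A,C,D}, {A,C,E}, {A,D,E}, {B,C,D}, {B,C,E}, {B,D,E}, {C,D,E}, {A,B,C,D}, {A,B,C,E}, {A,B,D,E}, {A,C,D,E}, {B,C,D,E}, Ω }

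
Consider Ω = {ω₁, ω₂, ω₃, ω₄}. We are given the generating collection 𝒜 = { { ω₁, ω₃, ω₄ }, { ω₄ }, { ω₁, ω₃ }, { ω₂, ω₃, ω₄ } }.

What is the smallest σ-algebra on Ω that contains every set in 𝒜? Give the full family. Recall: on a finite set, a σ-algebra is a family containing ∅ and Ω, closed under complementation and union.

Answer: σ(𝒜) = { ∅, { ω₁ }, { ω₂ }, { ω₃ }, { ω₄ }, { ω₁, ω₂ }, { ω₁, ω₃ }, { ω₁, ω₄ }, { ω₂, ω₃ }, { ω₂, ω₄ }, { ω₃, ω₄ }, { ω₁, ω₂, ω₃ }, { ω₁, ω₂, ω₄ }, { ω₁, ω₃, ω₄ }, { ω₂, ω₃, ω₄ }, Ω }

Check:
Begin from { ∅, { ω₄ }, { ω₁, ω₃ }, { ω₁, ω₃, ω₄ }, { ω₂, ω₃, ω₄ }, Ω } (that is, 𝒜 plus ∅ and Ω).
Step 1 adds 4:
  { ω₁ }  = { ω₂, ω₃, ω₄ }ᶜ
  { ω₂ }  = { ω₁, ω₃, ω₄ }ᶜ
  { ω₂, ω₄ }  = { ω₁, ω₃ }ᶜ
  { ω₁, ω₂, ω₃ }  = { ω₄ }ᶜ
Step 2: +3 →
  { ω₁, ω₂ }  = { ω₂ } ∪ { ω₁ }
  { ω₁, ω₄ }  = { ω₄ } ∪ { ω₁ }
  { ω₁, ω₂, ω₄ }  = { ω₂, ω₄ } ∪ { ω₁ }
Step 3 adds 3:
  { ω₃ }  = { ω₁, ω₂, ω₄ }ᶜ
  { ω₂, ω₃ }  = { ω₁, ω₄ }ᶜ
  { ω₃, ω₄ }  = { ω₁, ω₂ }ᶜ
Step 4: no new sets; the family is a σ-algebra.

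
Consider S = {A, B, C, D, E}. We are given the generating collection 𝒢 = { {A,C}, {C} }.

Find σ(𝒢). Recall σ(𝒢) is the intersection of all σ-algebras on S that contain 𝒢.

Take S₀ = 𝒢 ∪ {∅, S} = { ∅, {C}, {A,C}, S }.
Round 1 adds 2:
  {B,D,E}  = S∖{A,C}
  {A,B,D,E}  = S∖{C}
Round 2: +1 →
  {B,C,D,E}  = {C} ∪ {B,D,E}
Round 3 (1 new):
  {A}  = S∖{B,C,D,E}
After Round 4 the family is unchanged; done.

Hence σ(𝒢) has 8 members: { ∅, {A}, {C}, {A,C}, {B,D,E}, {A,B,D,E}, {B,C,D,E}, S }.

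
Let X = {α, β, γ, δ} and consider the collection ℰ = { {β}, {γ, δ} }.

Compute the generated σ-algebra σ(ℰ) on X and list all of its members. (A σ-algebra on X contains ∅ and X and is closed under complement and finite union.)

Seed the family with ℰ together with ∅ and X: { {}, {β}, {γ, δ}, X }.
Round 1: 3 new —
  {α, β}  = X∖{γ, δ}
  {α, γ, δ}  = X∖{β}
  {β, γ, δ}  = {β} ∪ {γ, δ}
  [7 total]
Round 2. New:
  {α}  = X∖{β, γ, δ}
  [8 total]
After Round 3 the family is unchanged; done.

Therefore σ(ℰ) = { {}, {α}, {β}, {α, β}, {γ, δ}, {α, γ, δ}, {β, γ, δ}, X } (|σ(ℰ)| = 8).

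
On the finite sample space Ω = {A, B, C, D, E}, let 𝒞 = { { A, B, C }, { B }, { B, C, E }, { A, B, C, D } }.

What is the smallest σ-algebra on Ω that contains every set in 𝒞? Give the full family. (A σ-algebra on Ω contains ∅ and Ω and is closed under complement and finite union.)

Begin from { ∅, { B }, { A, B, C }, { B, C, E }, { A, B, C, D }, Ω } (that is, 𝒞 plus ∅ and Ω).
Round 1: 5 new —
  { E }  = { A, B, C, D }ᶜ
  { A, D }  = { B, C, E }ᶜ
  { D, E }  = { A, B, C }ᶜ
  { A, B, C, E }  = { B, C, E } ∪ { A, B, C }
  { A, C, D, E }  = { B }ᶜ
Round 2: +6 →
  { D }  = { A, B, C, E }ᶜ
  { B, E }  = { B } ∪ { E }
  { A, B, D }  = { B } ∪ { A, D }
  { A, D, E }  = { E } ∪ { A, D }
  { B, D, E }  = { B } ∪ { D, E }
  { B, C, D, E }  = { D, E } ∪ { B, C, E }
Round 3: 7 new —
  { A }  = { B, C, D, E }ᶜ
  { A, C }  = { B, D, E }ᶜ
  { B, C }  = { A, D, E }ᶜ
  { B, D }  = { D } ∪ { B }
  { C, E }  = { A, B, D }ᶜ
  { A, C, D }  = { B, E }ᶜ
  { A, B, D, E }  = { D, E } ∪ { A, B, D }
Round 4 adds 7:
  { C }  = { A, B, D, E }ᶜ
  { A, B }  = { B } ∪ { A }
  { A, E }  = { E } ∪ { A }
  { A, B, E }  = { B, E } ∪ { A }
  { A, C, E }  = { B, D }ᶜ
  { B, C, D }  = { B, C } ∪ { D }
  { C, D, E }  = { D, E } ∪ { C, E }
Round 5 (1 new):
  { C, D }  = { A, B, E }ᶜ
Round 6: no new sets; the family is a σ-algebra.

Hence σ(𝒞) has 32 members: { ∅, { A }, { B }, { C }, { D }, { E }, { A, B }, { A, C }, { A, D }, { A, E }, { B, C }, { B, D }, { B, E }, { C, D }, { C, E }, { D, E }, { A, B, C }, { A, B, D }, { A, B, E }, { A, C, D }, { A, C, E }, { A, D, E }, { B, C, D }, { B, C, E }, { B, D, E }, { C, D, E }, { A, B, C, D }, { A, B, C, E }, { A, B, D, E }, { A, C, D, E }, { B, C, D, E }, Ω }.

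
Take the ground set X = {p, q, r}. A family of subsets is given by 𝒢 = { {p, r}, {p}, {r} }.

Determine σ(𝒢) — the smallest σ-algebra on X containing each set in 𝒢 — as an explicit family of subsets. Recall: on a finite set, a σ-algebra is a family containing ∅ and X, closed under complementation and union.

σ(𝒢) = { {}, {p}, {q}, {r}, {p, q}, {p, r}, {q, r}, X }

Check:
Initial family (5 sets): { {}, {p}, {r}, {p, r}, X }.
Iteration 1: 3 new —
  {q}  = ᶜ of {p, r}
  {p, q}  = ᶜ of {r}
  {q, r}  = ᶜ of {p}
Iteration 2: stable.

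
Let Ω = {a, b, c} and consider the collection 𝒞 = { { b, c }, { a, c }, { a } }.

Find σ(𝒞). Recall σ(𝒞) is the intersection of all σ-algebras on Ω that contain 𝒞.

Take S₀ = 𝒞 ∪ {∅, Ω} = { {  }, { a }, { a, c }, { b, c }, Ω }.
Step 1 adds 1:
  { b }  = complement { a, c }
Step 2 adds 1:
  { a, b }  = { b } ∪ { a }
Step 3: +1 →
  { c }  = complement { a, b }
Step 4: already closed under ᶜ and ∪.

σ(𝒞) = { {  }, { a }, { b }, { c }, { a, b }, { a, c }, { b, c }, Ω }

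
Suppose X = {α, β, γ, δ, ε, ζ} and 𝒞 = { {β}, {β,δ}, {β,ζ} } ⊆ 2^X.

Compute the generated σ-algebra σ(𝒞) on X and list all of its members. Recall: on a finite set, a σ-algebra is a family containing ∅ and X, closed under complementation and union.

Initial family (5 sets): { {}, {β}, {β,δ}, {β,ζ}, X }.
Pass 1 adds 4:
  {β,δ,ζ}  = {β,ζ} ∪ {β,δ}
  {α,γ,δ,ε}  = complement {β,ζ}
  {α,γ,ε,ζ}  = complement {β,δ}
  {α,γ,δ,ε,ζ}  = complement {β}
  (now 9)
Pass 2 (3 new):
  {α,γ,ε}  = complement {β,δ,ζ}
  {α,β,γ,δ,ε}  = {β} ∪ {α,γ,δ,ε}
  {α,β,γ,ε,ζ}  = {α,γ,ε,ζ} ∪ {β}
  (now 12)
Pass 3 (3 new):
  {δ}  = complement {α,β,γ,ε,ζ}
  {ζ}  = complement {α,β,γ,δ,ε}
  {α,β,γ,ε}  = {α,γ,ε} ∪ {β}
  (now 15)
Pass 4 (1 new):
  {δ,ζ}  = complement {α,β,γ,ε}
  (now 16)
After Pass 5 the family is unchanged; done.

σ(𝒞) = { {}, {β}, {δ}, {ζ}, {β,δ}, {β,ζ}, {δ,ζ}, {α,γ,ε}, {β,δ,ζ}, {α,β,γ,ε}, {α,γ,δ,ε}, {α,γ,ε,ζ}, {α,β,γ,δ,ε}, {α,β,γ,ε,ζ}, {α,γ,δ,ε,ζ}, X }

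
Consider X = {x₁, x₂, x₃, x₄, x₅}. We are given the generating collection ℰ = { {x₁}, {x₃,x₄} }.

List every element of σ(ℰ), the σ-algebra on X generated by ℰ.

σ(ℰ) = { ∅, {x₁}, {x₂,x₅}, {x₃,x₄}, {x₁,x₂,x₅}, {x₁,x₃,x₄}, {x₂,x₃,x₄,x₅}, X }

Check:
Seed the family with ℰ together with ∅ and X: { ∅, {x₁}, {x₃,x₄}, X }.
Iteration 1: +3 →
  {x₁,x₂,x₅}  = complement {x₃,x₄}
  {x₁,x₃,x₄}  = {x₁} ∪ {x₃,x₄}
  {x₂,x₃,x₄,x₅}  = complement {x₁}
Iteration 2. New:
  {x₂,x₅}  = complement {x₁,x₃,x₄}
Iteration 3: no new sets; the family is a σ-algebra.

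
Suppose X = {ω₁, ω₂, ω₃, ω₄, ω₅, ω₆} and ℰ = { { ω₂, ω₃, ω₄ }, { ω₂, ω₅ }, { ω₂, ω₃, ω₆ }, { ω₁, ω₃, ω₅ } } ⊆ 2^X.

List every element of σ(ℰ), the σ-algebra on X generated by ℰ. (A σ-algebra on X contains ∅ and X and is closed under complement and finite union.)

|σ(ℰ)| = 64.  σ(ℰ) = { {}, { ω₁ }, { ω₂ }, { ω₃ }, { ω₄ }, { ω₅ }, { ω₆ }, { ω₁, ω₂ }, { ω₁, ω₃ }, { ω₁, ω₄ }, { ω₁, ω₅ }, { ω₁, ω₆ }, { ω₂, ω₃ }, { ω₂, ω₄ }, { ω₂, ω₅ }, { ω₂, ω₆ }, { ω₃, ω₄ }, { ω₃, ω₅ }, { ω₃, ω₆ }, { ω₄, ω₅ }, { ω₄, ω₆ }, { ω₅, ω₆ }, { ω₁, ω₂, ω₃ }, { ω₁, ω₂, ω₄ }, { ω₁, ω₂, ω₅ }, { ω₁, ω₂, ω₆ }, { ω₁, ω₃, ω₄ }, { ω₁, ω₃, ω₅ }, { ω₁, ω₃, ω₆ }, { ω₁, ω₄, ω₅ }, { ω₁, ω₄, ω₆ }, { ω₁, ω₅, ω₆ }, { ω₂, ω₃, ω₄ }, { ω₂, ω₃, ω₅ }, { ω₂, ω₃, ω₆ }, { ω₂, ω₄, ω₅ }, { ω₂, ω₄, ω₆ }, { ω₂, ω₅, ω₆ }, { ω₃, ω₄, ω₅ }, { ω₃, ω₄, ω₆ }, { ω₃, ω₅, ω₆ }, { ω₄, ω₅, ω₆ }, { ω₁, ω₂, ω₃, ω₄ }, { ω₁, ω₂, ω₃, ω₅ }, { ω₁, ω₂, ω₃, ω₆ }, { ω₁, ω₂, ω₄, ω₅ }, { ω₁, ω₂, ω₄, ω₆ }, { ω₁, ω₂, ω₅, ω₆ }, { ω₁, ω₃, ω₄, ω₅ }, { ω₁, ω₃, ω₄, ω₆ }, { ω₁, ω₃, ω₅, ω₆ }, { ω₁, ω₄, ω₅, ω₆ }, { ω₂, ω₃, ω₄, ω₅ }, { ω₂, ω₃, ω₄, ω₆ }, { ω₂, ω₃, ω₅, ω₆ }, { ω₂, ω₄, ω₅, ω₆ }, { ω₃, ω₄, ω₅, ω₆ }, { ω₁, ω₂, ω₃, ω₄, ω₅ }, { ω₁, ω₂, ω₃, ω₄, ω₆ }, { ω₁, ω₂, ω₃, ω₅, ω₆ }, { ω₁, ω₂, ω₄, ω₅, ω₆ }, { ω₁, ω₃, ω₄, ω₅, ω₆ }, { ω₂, ω₃, ω₄, ω₅, ω₆ }, X }

Working:
Seed the family with ℰ together with ∅ and X: { {}, { ω₂, ω₅ }, { ω₁, ω₃, ω₅ }, { ω₂, ω₃, ω₄ }, { ω₂, ω₃, ω₆ }, X }.
Iteration 1 (10 new):
  { ω₁, ω₄, ω₅ }  = { ω₂, ω₃, ω₆ }ᶜ
  { ω₁, ω₅, ω₆ }  = { ω₂, ω₃, ω₄ }ᶜ
  { ω₂, ω₄, ω₆ }  = { ω₁, ω₃, ω₅ }ᶜ
  { ω₁, ω₂, ω₃, ω₅ }  = { ω₂, ω₅ } ∪ { ω₁, ω₃, ω₅ }
  { ω₁, ω₃, ω₄, ω₆ }  = { ω₂, ω₅ }ᶜ
  { ω₂, ω₃, ω₄, ω₅ }  = { ω₂, ω₅ } ∪ { ω₂, ω₃, ω₄ }
  { ω₂, ω₃, ω₄, ω₆ }  = { ω₂, ω₃, ω₄ } ∪ { ω₂, ω₃, ω₆ }
  { ω₂, ω₃, ω₅, ω₆ }  = { ω₂, ω₅ } ∪ { ω₂, ω₃, ω₆ }
  { ω₁, ω₂, ω₃, ω₄, ω₅ }  = { ω₂, ω₃, ω₄ } ∪ { ω₁, ω₃, ω₅ }
  { ω₁, ω₂, ω₃, ω₅, ω₆ }  = { ω₂, ω₃, ω₆ } ∪ { ω₁, ω₃, ω₅ }
  [16 total]
Iteration 2: +16 →
  { ω₄ }  = { ω₁, ω₂, ω₃, ω₅, ω₆ }ᶜ
  { ω₆ }  = { ω₁, ω₂, ω₃, ω₄, ω₅ }ᶜ
  { ω₁, ω₄ }  = { ω₂, ω₃, ω₅, ω₆ }ᶜ
  { ω₁, ω₅ }  = { ω₂, ω₃, ω₄, ω₆ }ᶜ
  { ω₁, ω₆ }  = { ω₂, ω₃, ω₄, ω₅ }ᶜ
  { ω₄, ω₆ }  = { ω₁, ω₂, ω₃, ω₅ }ᶜ
  { ω₁, ω₂, ω₄, ω₅ }  = { ω₁, ω₄, ω₅ } ∪ { ω₂, ω₅ }
  { ω₁, ω₂, ω₅, ω₆ }  = { ω₂, ω₅ } ∪ { ω₁, ω₅, ω₆ }
  { ω₁, ω₃, ω₄, ω₅ }  = { ω₁, ω₄, ω₅ } ∪ { ω₁, ω₃, ω₅ }
  { ω₁, ω₃, ω₅, ω₆ }  = { ω₁, ω₃, ω₅ } ∪ { ω₁, ω₅, ω₆ }
  { ω₁, ω₄, ω₅, ω₆ }  = { ω₁, ω₄, ω₅ } ∪ { ω₁, ω₅, ω₆ }
  { ω₂, ω₄, ω₅, ω₆ }  = { ω₂, ω₄, ω₆ } ∪ { ω₂, ω₅ }
  { ω₁, ω₂, ω₃, ω₄, ω₆ }  = { ω₂, ω₄, ω₆ } ∪ { ω₁, ω₃, ω₄, ω₆ }
  { ω₁, ω₂, ω₄, ω₅, ω₆ }  = { ω₁, ω₄, ω₅ } ∪ { ω₂, ω₄, ω₆ }
  { ω₁, ω₃, ω₄, ω₅, ω₆ }  = { ω₁, ω₄, ω₅ } ∪ { ω₁, ω₃, ω₄, ω₆ }
  { ω₂, ω₃, ω₄, ω₅, ω₆ }  = { ω₂, ω₄, ω₆ } ∪ { ω₂, ω₃, ω₄, ω₅ }
  [32 total]
Iteration 3 adds 17:
  { ω₁ }  = { ω₂, ω₃, ω₄, ω₅, ω₆ }ᶜ
  { ω₂ }  = { ω₁, ω₃, ω₄, ω₅, ω₆ }ᶜ
  { ω₃ }  = { ω₁, ω₂, ω₄, ω₅, ω₆ }ᶜ
  { ω₅ }  = { ω₁, ω₂, ω₃, ω₄, ω₆ }ᶜ
  { ω₁, ω₃ }  = { ω₂, ω₄, ω₅, ω₆ }ᶜ
  { ω₂, ω₃ }  = { ω₁, ω₄, ω₅, ω₆ }ᶜ
  { ω₂, ω₄ }  = { ω₁, ω₃, ω₅, ω₆ }ᶜ
  { ω₂, ω₆ }  = { ω₁, ω₃, ω₄, ω₅ }ᶜ
  { ω₃, ω₄ }  = { ω₁, ω₂, ω₅, ω₆ }ᶜ
  { ω₃, ω₆ }  = { ω₁, ω₂, ω₄, ω₅ }ᶜ
  { ω₁, ω₂, ω₅ }  = { ω₂, ω₅ } ∪ { ω₁, ω₅ }
  { ω₁, ω₄, ω₆ }  = { ω₁, ω₆ } ∪ { ω₁, ω₄ }
  { ω₂, ω₄, ω₅ }  = { ω₂, ω₅ } ∪ { ω₄ }
  { ω₂, ω₅, ω₆ }  = { ω₂, ω₅ } ∪ { ω₆ }
  { ω₁, ω₂, ω₃, ω₄ }  = { ω₂, ω₃, ω₄ } ∪ { ω₁, ω₄ }
  { ω₁, ω₂, ω₃, ω₆ }  = { ω₁, ω₆ } ∪ { ω₂, ω₃, ω₆ }
  { ω₁, ω₂, ω₄, ω₆ }  = { ω₂, ω₄, ω₆ } ∪ { ω₁, ω₆ }
  [49 total]
Iteration 4: 14 new —
  { ω₁, ω₂ }  = { ω₂ } ∪ { ω₁ }
  { ω₃, ω₅ }  = { ω₁, ω₂, ω₄, ω₆ }ᶜ
  { ω₄, ω₅ }  = { ω₁, ω₂, ω₃, ω₆ }ᶜ
  { ω₅, ω₆ }  = { ω₁, ω₂, ω₃, ω₄ }ᶜ
  { ω₁, ω₂, ω₃ }  = { ω₂ } ∪ { ω₁, ω₃ }
  { ω₁, ω₂, ω₄ }  = { ω₂ } ∪ { ω₁, ω₄ }
  { ω₁, ω₂, ω₆ }  = { ω₁, ω₆ } ∪ { ω₂ }
  { ω₁, ω₃, ω₄ }  = { ω₂, ω₅, ω₆ }ᶜ
  { ω₁, ω₃, ω₆ }  = { ω₂, ω₄, ω₅ }ᶜ
  { ω₂, ω₃, ω₅ }  = { ω₁, ω₄, ω₆ }ᶜ
  { ω₃, ω₄, ω₅ }  = { ω₃, ω₄ } ∪ { ω₅ }
  { ω₃, ω₄, ω₆ }  = { ω₁, ω₂, ω₅ }ᶜ
  { ω₃, ω₅, ω₆ }  = { ω₅ } ∪ { ω₃, ω₆ }
  { ω₄, ω₅, ω₆ }  = { ω₄, ω₆ } ∪ { ω₅ }
  [63 total]
Iteration 5 (1 new):
  { ω₃, ω₄, ω₅, ω₆ }  = { ω₁, ω₂ }ᶜ
  [64 total]
Iteration 6: already closed under ᶜ and ∪.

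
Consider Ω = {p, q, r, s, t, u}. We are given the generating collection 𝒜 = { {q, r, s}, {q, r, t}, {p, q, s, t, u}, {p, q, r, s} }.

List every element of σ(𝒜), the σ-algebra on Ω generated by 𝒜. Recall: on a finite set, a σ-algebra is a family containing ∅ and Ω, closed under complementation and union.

|σ(𝒜)| = 64.  σ(𝒜) = { ∅, {p}, {q}, {r}, {s}, {t}, {u}, {p, q}, {p, r}, {p, s}, {p, t}, {p, u}, {q, r}, {q, s}, {q, t}, {q, u}, {r, s}, {r, t}, {r, u}, {s, t}, {s, u}, {t, u}, {p, q, r}, {p, q, s}, {p, q, t}, {p, q, u}, {p, r, s}, {p, r, t}, {p, r, u}, {p, s, t}, {p, s, u}, {p, t, u}, {q, r, s}, {q, r, t}, {q, r, u}, {q, s, t}, {q, s, u}, {q, t, u}, {r, s, t}, {r, s, u}, {r, t, u}, {s, t, u}, {p, q, r, s}, {p, q, r, t}, {p, q, r, u}, {p, q, s, t}, {p, q, s, u}, {p, q, t, u}, {p, r, s, t}, {p, r, s, u}, {p, r, t, u}, {p, s, t, u}, {q, r, s, t}, {q, r, s, u}, {q, r, t, u}, {q, s, t, u}, {r, s, t, u}, {p, q, r, s, t}, {p, q, r, s, u}, {p, q, r, t, u}, {p, q, s, t, u}, {p, r, s, t, u}, {q, r, s, t, u}, Ω }

Derivation:
Initial family (6 sets): { ∅, {q, r, s}, {q, r, t}, {p, q, r, s}, {p, q, s, t, u}, Ω }.
Pass 1: +6 →
  {r}  = ᶜ of {p, q, s, t, u}
  {t, u}  = ᶜ of {p, q, r, s}
  {p, s, u}  = ᶜ of {q, r, t}
  {p, t, u}  = ᶜ of {q, r, s}
  {q, r, s, t}  = {q, r, t} ∪ {q, r, s}
  {p, q, r, s, t}  = {q, r, t} ∪ {p, q, r, s}
  |family| = 12
Pass 2: +10 →
  {u}  = ᶜ of {p, q, r, s, t}
  {p, u}  = ᶜ of {q, r, s, t}
  {r, t, u}  = {t, u} ∪ {r}
  {p, r, s, u}  = {p, s, u} ∪ {r}
  {p, r, t, u}  = {r} ∪ {p, t, u}
  {p, s, t, u}  = {t, u} ∪ {p, s, u}
  {q, r, t, u}  = {t, u} ∪ {q, r, t}
  {p, q, r, s, u}  = {q, r, s} ∪ {p, s, u}
  {p, q, r, t, u}  = {q, r, t} ∪ {p, t, u}
  {q, r, s, t, u}  = {q, r, s} ∪ {t, u}
  |family| = 22
Pass 3 (12 new):
  {p}  = ᶜ of {q, r, s, t, u}
  {s}  = ᶜ of {p, q, r, t, u}
  {t}  = ᶜ of {p, q, r, s, u}
  {p, s}  = ᶜ of {q, r, t, u}
  {q, r}  = ᶜ of {p, s, t, u}
  {q, s}  = ᶜ of {p, r, t, u}
  {q, t}  = ᶜ of {p, r, s, u}
  {r, u}  = {u} ∪ {r}
  {p, q, s}  = ᶜ of {r, t, u}
  {p, r, u}  = {p, u} ∪ {r}
  {q, r, s, u}  = {q, r, s} ∪ {u}
  {p, r, s, t, u}  = {t, u} ∪ {p, r, s, u}
  |family| = 34
Pass 4: 24 new —
  {q}  = ᶜ of {p, r, s, t, u}
  {p, r}  = {p} ∪ {r}
  {p, t}  = ᶜ of {q, r, s, u}
  {r, s}  = {r} ∪ {s}
  {r, t}  = {t} ∪ {r}
  {s, t}  = {t} ∪ {s}
  {s, u}  = {u} ∪ {s}
  {p, q, r}  = {p} ∪ {q, r}
  {p, q, t}  = {q, t} ∪ {p}
  {p, r, s}  = {r} ∪ {p, s}
  {p, s, t}  = {t} ∪ {p, s}
  {q, r, u}  = {u} ∪ {q, r}
  {q, s, t}  = ᶜ of {p, r, u}
  {q, s, u}  = {u} ∪ {q, s}
  {q, t, u}  = {q, t} ∪ {t, u}
  {r, s, u}  = {r, u} ∪ {s}
  {s, t, u}  = {t, u} ∪ {s}
  {p, q, r, t}  = {p} ∪ {q, r, t}
  {p, q, r, u}  = {p, r, u} ∪ {q, r}
  {p, q, s, t}  = ᶜ of {r, u}
  {p, q, s, u}  = {p, u} ∪ {p, q, s}
  {p, q, t, u}  = {q, t} ∪ {p, u}
  {q, s, t, u}  = {t, u} ∪ {q, s}
  {r, s, t, u}  = {r, t, u} ∪ {s}
  |family| = 58
Pass 5 (6 new):
  {p, q}  = ᶜ of {r, s, t, u}
  {q, u}  = {q} ∪ {u}
  {p, q, u}  = {p, u} ∪ {q}
  {p, r, t}  = ᶜ of {q, s, u}
  {r, s, t}  = {r, s} ∪ {s, t}
  {p, r, s, t}  = {r, s} ∪ {p, t}
  |family| = 64
Pass 6: stable.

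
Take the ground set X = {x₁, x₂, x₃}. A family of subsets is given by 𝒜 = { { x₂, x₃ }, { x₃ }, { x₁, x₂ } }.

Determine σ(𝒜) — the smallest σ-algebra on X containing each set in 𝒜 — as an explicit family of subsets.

Seed the family with 𝒜 together with ∅ and X: { {}, { x₃ }, { x₁, x₂ }, { x₂, x₃ }, X }.
Step 1 (1 new):
  { x₁ }  = complement { x₂, x₃ }
  — 6 sets.
Step 2: 1 new —
  { x₁, x₃ }  = { x₃ } ∪ { x₁ }
  — 7 sets.
Step 3 adds 1:
  { x₂ }  = complement { x₁, x₃ }
  — 8 sets.
Step 4: closed — nothing new.

σ(𝒜) = { {}, { x₁ }, { x₂ }, { x₃ }, { x₁, x₂ }, { x₁, x₃ }, { x₂, x₃ }, X }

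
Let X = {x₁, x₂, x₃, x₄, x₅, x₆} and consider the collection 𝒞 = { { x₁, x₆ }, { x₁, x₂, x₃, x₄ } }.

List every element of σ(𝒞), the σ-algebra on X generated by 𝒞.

σ(𝒞) = { ∅, { x₁ }, { x₅ }, { x₆ }, { x₁, x₅ }, { x₁, x₆ }, { x₅, x₆ }, { x₁, x₅, x₆ }, { x₂, x₃, x₄ }, { x₁, x₂, x₃, x₄ }, { x₂, x₃, x₄, x₅ }, { x₂, x₃, x₄, x₆ }, { x₁, x₂, x₃, x₄, x₅ }, { x₁, x₂, x₃, x₄, x₆ }, { x₂, x₃, x₄, x₅, x₆ }, X }

Derivation:
Seed the family with 𝒞 together with ∅ and X: { ∅, { x₁, x₆ }, { x₁, x₂, x₃, x₄ }, X }.
Round 1: +3 →
  { x₅, x₆ }  = X∖{ x₁, x₂, x₃, x₄ }
  { x₂, x₃, x₄, x₅ }  = X∖{ x₁, x₆ }
  { x₁, x₂, x₃, x₄, x₆ }  = { x₁, x₂, x₃, x₄ } ∪ { x₁, x₆ }
  |family| = 7
Round 2 (4 new):
  { x₅ }  = X∖{ x₁, x₂, x₃, x₄, x₆ }
  { x₁, x₅, x₆ }  = { x₅, x₆ } ∪ { x₁, x₆ }
  { x₁, x₂, x₃, x₄, x₅ }  = { x₁, x₂, x₃, x₄ } ∪ { x₂, x₃, x₄, x₅ }
  { x₂, x₃, x₄, x₅, x₆ }  = { x₅, x₆ } ∪ { x₂, x₃, x₄, x₅ }
  |family| = 11
Round 3 (3 new):
  { x₁ }  = X∖{ x₂, x₃, x₄, x₅, x₆ }
  { x₆ }  = X∖{ x₁, x₂, x₃, x₄, x₅ }
  { x₂, x₃, x₄ }  = X∖{ x₁, x₅, x₆ }
  |family| = 14
Round 4: +2 →
  { x₁, x₅ }  = { x₅ } ∪ { x₁ }
  { x₂, x₃, x₄, x₆ }  = { x₂, x₃, x₄ } ∪ { x₆ }
  |family| = 16
After Round 5 the family is unchanged; done.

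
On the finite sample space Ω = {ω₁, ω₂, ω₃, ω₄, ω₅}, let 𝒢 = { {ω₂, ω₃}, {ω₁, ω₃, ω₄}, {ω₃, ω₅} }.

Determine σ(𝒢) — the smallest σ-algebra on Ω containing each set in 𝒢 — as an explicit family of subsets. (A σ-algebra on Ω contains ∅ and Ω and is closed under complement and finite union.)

Begin from { {}, {ω₂, ω₃}, {ω₃, ω₅}, {ω₁, ω₃, ω₄}, Ω } (that is, 𝒢 plus ∅ and Ω).
Step 1: 6 new —
  {ω₂, ω₅}  = ᶜ of {ω₁, ω₃, ω₄}
  {ω₁, ω₂, ω₄}  = ᶜ of {ω₃, ω₅}
  {ω₁, ω₄, ω₅}  = ᶜ of {ω₂, ω₃}
  {ω₂, ω₃, ω₅}  = {ω₂, ω₃} ∪ {ω₃, ω₅}
  {ω₁, ω₂, ω₃, ω₄}  = {ω₁, ω₃, ω₄} ∪ {ω₂, ω₃}
  {ω₁, ω₃, ω₄, ω₅}  = {ω₁, ω₃, ω₄} ∪ {ω₃, ω₅}
  |family| = 11
Step 2. New:
  {ω₂}  = ᶜ of {ω₁, ω₃, ω₄, ω₅}
  {ω₅}  = ᶜ of {ω₁, ω₂, ω₃, ω₄}
  {ω₁, ω₄}  = ᶜ of {ω₂, ω₃, ω₅}
  {ω₁, ω₂, ω₄, ω₅}  = {ω₁, ω₄, ω₅} ∪ {ω₂, ω₅}
  |family| = 15
Step 3: 1 new —
  {ω₃}  = ᶜ of {ω₁, ω₂, ω₄, ω₅}
  |family| = 16
Step 4: no new sets; the family is a σ-algebra.

Hence σ(𝒢) has 16 members: { {}, {ω₂}, {ω₃}, {ω₅}, {ω₁, ω₄}, {ω₂, ω₃}, {ω₂, ω₅}, {ω₃, ω₅}, {ω₁, ω₂, ω₄}, {ω₁, ω₃, ω₄}, {ω₁, ω₄, ω₅}, {ω₂, ω₃, ω₅}, {ω₁, ω₂, ω₃, ω₄}, {ω₁, ω₂, ω₄, ω₅}, {ω₁, ω₃, ω₄, ω₅}, Ω }.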